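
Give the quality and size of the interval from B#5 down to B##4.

diminished octave

Descending from B#5 to B##4 is the same interval as ascending B##4 to B#5.
B to B is the same letter name, plus an octave — that makes it an octave of some quality.
The perfect octave is 12 semitones; here we have 11, one semitone narrower: diminished.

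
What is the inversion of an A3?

diminished 6th

Inverted interval numbers add to nine, so a third pairs with a sixth (3 + 6 = 9).
And augmented becomes diminished under inversion, so we get a diminished sixth.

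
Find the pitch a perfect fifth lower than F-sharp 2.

B 1

The fifth takes the letter from F down to B.
Moving 7 semitones down from F#2 (the size of a perfect fifth) reaches B1.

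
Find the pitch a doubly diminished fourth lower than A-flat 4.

E-sharp 4

Counting four letter names down from A lands on E.
A doubly diminished fourth is 3 semitones; 3 semitones down from Ab4 gives E#4.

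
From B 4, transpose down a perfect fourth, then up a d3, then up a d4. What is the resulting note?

A perfect fourth down from B4 is F#4.
F#4 up a diminished third → Ab4 (2 semitones).
Ab4 up a diminished fourth → Dbb5 (4 semitones).

D double-flat 5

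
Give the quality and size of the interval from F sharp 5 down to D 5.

Descending from F#5 to D5 is the same interval as ascending D5 to F#5.
D to F spans three letter names (D-E-F), so the interval is some kind of third.
D5 to F#5 is 4 semitones, matching the major third exactly, so the quality is major.

M3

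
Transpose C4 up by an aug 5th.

The fifth takes the letter from C up to G.
An augmented fifth is 8 semitones; 8 semitones up from C4 gives G#4.

G#4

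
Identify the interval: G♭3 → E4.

augmented 6th

G to E spans six letter names (G-A-B-C-D-E), so the interval is some kind of sixth.
A major sixth would be 9 semitones; Gb3 to E4 is 10, one semitone wider, so the interval is augmented.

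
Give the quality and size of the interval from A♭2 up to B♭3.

A to B spans two letter names (A-B), plus an octave, so the interval is some kind of ninth.
The major ninth spans 14 semitones, and Ab2 to Bb3 is exactly 14 semitones — so this is a major ninth.
(Equivalently, a compound major second: a major second plus an octave.)

major 9th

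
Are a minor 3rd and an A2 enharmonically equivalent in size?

A minor third spans 3 semitones, and an augmented second also spans 3 semitones — they're enharmonic.

Yes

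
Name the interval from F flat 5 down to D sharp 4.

doubly diminished tenth

Descending from Fb5 to D#4 is the same interval as ascending D#4 to Fb5.
D to F spans three letter names (D-E-F), plus an octave, so the interval is some kind of tenth.
A major tenth would be 16 semitones; D#4 to Fb5 is 13, three semitones narrower, so the interval is doubly diminished.
(Equivalently, a compound doubly diminished third: a doubly diminished third plus an octave.)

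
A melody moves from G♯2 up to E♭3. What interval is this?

G to E spans six letter names (G-A-B-C-D-E): a sixth.
The major sixth is 9 semitones; here we have 7, two semitones narrower: diminished.

d6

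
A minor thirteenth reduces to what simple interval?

Subtracting seven from the interval number removes an octave: 13 − 7 = 6.
That makes a minor thirteenth a compound minor sixth — an octave plus a minor sixth.

m6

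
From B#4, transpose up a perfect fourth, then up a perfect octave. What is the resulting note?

Up a perfect fourth from B#4: E#5 (5 semitones up).
Up a perfect octave from E#5: E#6 (12 semitones up).

E#6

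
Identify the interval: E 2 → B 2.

E to B spans five letter names (E-F-G-A-B), so the interval is some kind of fifth.
Counting semitones, E2→B2 is 7, which is the perfect fifth.

perfect fifth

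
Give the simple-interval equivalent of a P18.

perfect 4th

Take out 2 octaves (14 from the number): 18 − 14 = 4.
So a perfect eighteenth is 2 octaves plus a perfect fourth. The quality is unchanged.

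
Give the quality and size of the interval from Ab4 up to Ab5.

P8

A to A is the same letter name, plus an octave — that makes it an octave of some quality.
Counting semitones, Ab4→Ab5 is 12, which is the perfect octave.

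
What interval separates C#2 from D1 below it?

major seventh

Descending from C#2 to D1 is the same interval as ascending D1 to C#2.
D to C spans seven letter names (D-E-F-G-A-B-C), so the interval is some kind of seventh.
The major seventh spans 11 semitones, and D1 to C#2 is exactly 11 semitones — so this is a major seventh.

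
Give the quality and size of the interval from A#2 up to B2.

minor 2nd

A to B spans two letter names (A-B): a second.
A#2 to B2 is 1 semitone, a half step short of the major second (2), so this is minor.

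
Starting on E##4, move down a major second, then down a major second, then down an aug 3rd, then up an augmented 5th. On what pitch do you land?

A major second down from E##4 is D##4.
D##4 down a major second → C##4 (2 semitones).
Down an augmented third from C##4: A3 (5 semitones down).
A3 up an augmented fifth → E#4 (8 semitones).

E#4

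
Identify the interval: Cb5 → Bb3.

Descending from Cb5 to Bb3 is the same interval as ascending Bb3 to Cb5.
B to C spans two letter names (B-C), plus an octave: a ninth.
A major ninth would be 14 semitones, but Bb3 to Cb5 is 13 — one semitone narrower, making it a minor ninth.
(Equivalently, a compound minor second: a minor second plus an octave.)

m9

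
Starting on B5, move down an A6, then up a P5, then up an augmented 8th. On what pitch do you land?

A6

B5 down an augmented sixth → Db5 (10 semitones).
Up a perfect fifth from Db5: Ab5 (7 semitones up).
Up an augmented octave from Ab5: A6 (13 semitones up).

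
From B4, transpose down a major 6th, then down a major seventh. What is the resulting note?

Eb3

Down a major sixth from B4: D4 (9 semitones down).
Down a major seventh from D4: Eb3 (11 semitones down).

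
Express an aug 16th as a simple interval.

Take out 2 octaves (14 from the number): 16 − 14 = 2.
So an augmented sixteenth is 2 octaves plus an augmented second. The quality is unchanged.

augmented 2nd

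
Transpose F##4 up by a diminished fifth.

C#5

Counting five letter names up from F lands on C.
Moving 6 semitones up from F##4 (the size of a diminished fifth) reaches C#5.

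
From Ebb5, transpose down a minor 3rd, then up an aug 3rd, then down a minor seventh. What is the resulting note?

F#4

A minor third down from Ebb5 is Cb5.
Up an augmented third from Cb5: E5 (5 semitones up).
A minor seventh down from E5 is F#4.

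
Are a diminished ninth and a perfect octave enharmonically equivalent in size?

Both span 12 semitones: a diminished ninth and a perfect octave are the same chromatic distance.

Yes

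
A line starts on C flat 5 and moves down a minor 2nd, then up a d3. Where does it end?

A minor second down from Cb5 is Bb4.
Bb4 up a diminished third → Dbb5 (2 semitones).

D double-flat 5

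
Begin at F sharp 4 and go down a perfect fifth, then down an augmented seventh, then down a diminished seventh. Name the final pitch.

D 2

A perfect fifth down from F#4 is B3.
B3 down an augmented seventh → Cb3 (12 semitones).
Down a diminished seventh from Cb3: D2 (9 semitones down).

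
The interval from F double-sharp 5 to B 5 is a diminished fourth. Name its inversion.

augmented 5th

Interval numbers invert to sum to nine: 4 + 5 = 9, so a fourth inverts to a fifth.
And diminished becomes augmented under inversion, so we get an augmented fifth.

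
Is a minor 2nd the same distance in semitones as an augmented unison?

Yes

Both span 1 semitone: a minor second and an augmented unison are the same chromatic distance.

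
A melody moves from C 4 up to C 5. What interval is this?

C to C is the same letter name, plus an octave — that makes it an octave of some quality.
The perfect octave spans 12 semitones, and C4 to C5 is exactly 12 semitones — so this is a perfect octave.

perfect 8th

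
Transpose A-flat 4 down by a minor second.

The second takes the letter from A down to G.
Moving 1 semitone down from Ab4 (the size of a minor second) reaches G4.

G 4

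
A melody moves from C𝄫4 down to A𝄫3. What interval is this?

Descending from Cbb4 to Abb3 is the same interval as ascending Abb3 to Cbb4.
A to C spans three letter names (A-B-C), so the interval is some kind of third.
Abb3 to Cbb4 is 3 semitones, a half step short of the major third (4), so this is minor.

minor third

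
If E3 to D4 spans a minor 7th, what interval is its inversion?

major second

The rule of nine gives the new number: 9 − 7 = 2, so a seventh becomes a second.
The quality also flips — minor becomes major — giving a major second.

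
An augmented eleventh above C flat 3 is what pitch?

F 4

Counting four letter names plus an octave up from C lands on F.
Moving 18 semitones up from Cb3 (the size of an augmented eleventh) reaches F4.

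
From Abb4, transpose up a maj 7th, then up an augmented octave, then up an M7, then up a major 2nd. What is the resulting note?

G#7

Up a major seventh from Abb4: Gb5 (11 semitones up).
Up an augmented octave from Gb5: G6 (13 semitones up).
A major seventh up from G6 is F#7.
Up a major second from F#7: G#7 (2 semitones up).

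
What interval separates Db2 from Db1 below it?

perfect 8th

Descending from Db2 to Db1 is the same interval as ascending Db1 to Db2.
D to D is the same letter name, plus an octave, so the interval is some kind of octave.
Counting semitones, Db1→Db2 is 12, which is the perfect octave.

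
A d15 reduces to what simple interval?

diminished octave

Each octave removed subtracts seven from the number: 15 − 7 = 8.
That makes a diminished fifteenth a compound diminished octave — an octave plus a diminished octave.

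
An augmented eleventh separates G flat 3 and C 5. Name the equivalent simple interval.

Take out an octave (7 from the number): 11 − 7 = 4.
Quality carries through unchanged, so the simple form is an augmented fourth.

A4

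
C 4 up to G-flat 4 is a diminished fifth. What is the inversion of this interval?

A4

Inverted interval numbers add to nine, so a fifth pairs with a fourth (5 + 4 = 9).
And diminished becomes augmented under inversion, so we get an augmented fourth.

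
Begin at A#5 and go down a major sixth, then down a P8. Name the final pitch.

A major sixth down from A#5 is C#5.
Down a perfect octave from C#5: C#4 (12 semitones down).

C#4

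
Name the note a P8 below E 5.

E 4

For an octave the letter name doesn't change: still E, an octave down.
A perfect octave is 12 semitones; 12 semitones down from E5 gives E4.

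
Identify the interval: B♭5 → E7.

B to E spans four letter names (B-C-D-E), plus an octave — that makes it an eleventh of some quality.
A perfect eleventh would be 17 semitones; Bb5 to E7 is 18, one semitone wider, so the interval is augmented.
(Equivalently, a compound augmented fourth: an augmented fourth plus an octave.)

augmented eleventh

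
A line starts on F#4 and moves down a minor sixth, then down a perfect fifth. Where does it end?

F#4 down a minor sixth → A#3 (8 semitones).
A#3 down a perfect fifth → D#3 (7 semitones).

D#3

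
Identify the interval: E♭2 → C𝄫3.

d6

E to C spans six letter names (E-F-G-A-B-C) — that makes it a sixth of some quality.
Eb2 to Cbb3 spans 7 semitones — two semitones narrower than the major sixth (9) — giving a diminished sixth.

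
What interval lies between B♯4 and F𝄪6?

B to F spans five letter names (B-C-D-E-F), plus an octave — that makes it a twelfth of some quality.
Counting semitones, B#4→F##6 is 19, which is the perfect twelfth.
(Equivalently, a compound perfect fifth: a perfect fifth plus an octave.)

perfect twelfth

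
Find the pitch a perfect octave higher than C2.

C3

An octave keeps the letter name C, an octave up from C.
A perfect octave is 12 semitones; 12 semitones up from C2 gives C3.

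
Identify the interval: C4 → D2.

Descending from C4 to D2 is the same interval as ascending D2 to C4.
D to C spans seven letter names (D-E-F-G-A-B-C), plus an octave, so the interval is some kind of fourteenth.
At 22 semitones, D2→C4 falls one short of a major fourteenth: minor.
(Equivalently, a compound minor seventh: a minor seventh plus an octave.)

minor fourteenth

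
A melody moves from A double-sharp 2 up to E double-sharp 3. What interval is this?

perfect fifth

A to E spans five letter names (A-B-C-D-E) — that makes it a fifth of some quality.
Counting semitones, A##2→E##3 is 7, which is the perfect fifth.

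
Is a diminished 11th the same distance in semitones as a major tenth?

Yes

A diminished eleventh spans 16 semitones, and a major tenth also spans 16 semitones — they're enharmonic.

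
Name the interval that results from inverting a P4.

perfect 5th

The rule of nine gives the new number: 9 − 4 = 5, so a fourth becomes a fifth.
Quality inverts too: perfect stays perfect. That makes the inversion a perfect fifth.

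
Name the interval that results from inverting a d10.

First reduce the compound diminished tenth to its simple form, a diminished third.
Interval numbers invert to sum to nine: 3 + 6 = 9, so a third inverts to a sixth.
And diminished becomes augmented under inversion, so we get an augmented sixth.

A6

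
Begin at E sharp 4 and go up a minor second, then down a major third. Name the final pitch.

Up a minor second from E#4: F#4 (1 semitone up).
A major third down from F#4 is D4.

D 4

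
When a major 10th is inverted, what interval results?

minor 6th

First reduce the compound major tenth to its simple form, a major third.
Inverted interval numbers add to nine, so a third pairs with a sixth (3 + 6 = 9).
The quality also flips — major becomes minor — giving a minor sixth.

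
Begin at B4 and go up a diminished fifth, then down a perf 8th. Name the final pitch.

F4

B4 up a diminished fifth → F5 (6 semitones).
F5 down a perfect octave → F4 (12 semitones).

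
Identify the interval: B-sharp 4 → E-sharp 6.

B to E spans four letter names (B-C-D-E), plus an octave — that makes it an eleventh of some quality.
B#4 to E#6 is 17 semitones, matching the perfect eleventh exactly, so the quality is perfect.
(Equivalently, a compound perfect fourth: a perfect fourth plus an octave.)

P11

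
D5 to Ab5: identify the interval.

D to A spans five letter names (D-E-F-G-A), so the interval is some kind of fifth.
The perfect fifth is 7 semitones; here we have 6, one semitone narrower: diminished.

diminished fifth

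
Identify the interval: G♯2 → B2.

minor 3rd

G to B spans three letter names (G-A-B) — that makes it a third of some quality.
G#2 to B2 is 3 semitones, a half step short of the major third (4), so this is minor.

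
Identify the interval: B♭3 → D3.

minor sixth

Descending from Bb3 to D3 is the same interval as ascending D3 to Bb3.
D to B spans six letter names (D-E-F-G-A-B): a sixth.
At 8 semitones, D3→Bb3 falls one short of a major sixth: minor.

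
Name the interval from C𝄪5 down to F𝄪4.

Descending from C##5 to F##4 is the same interval as ascending F##4 to C##5.
F to C spans five letter names (F-G-A-B-C), so the interval is some kind of fifth.
The perfect fifth spans 7 semitones, and F##4 to C##5 is exactly 7 semitones — so this is a perfect fifth.

P5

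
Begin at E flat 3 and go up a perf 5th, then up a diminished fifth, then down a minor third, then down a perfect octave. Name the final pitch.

D flat 3

Eb3 up a perfect fifth → Bb3 (7 semitones).
Up a diminished fifth from Bb3: Fb4 (6 semitones up).
A minor third down from Fb4 is Db4.
Down a perfect octave from Db4: Db3 (12 semitones down).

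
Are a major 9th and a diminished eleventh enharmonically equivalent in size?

No

14 semitones (major ninth) vs 16 semitones (diminished eleventh): not equal.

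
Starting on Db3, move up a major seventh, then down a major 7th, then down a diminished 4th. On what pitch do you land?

Db3 up a major seventh → C4 (11 semitones).
Down a major seventh from C4: Db3 (11 semitones down).
A diminished fourth down from Db3 is A2.

A2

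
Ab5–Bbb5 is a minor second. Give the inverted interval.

Interval numbers invert to sum to nine: 2 + 7 = 9, so a second inverts to a seventh.
The quality also flips — minor becomes major — giving a major seventh.

major 7th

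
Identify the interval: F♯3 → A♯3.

F to A spans three letter names (F-G-A), so the interval is some kind of third.
The major third spans 4 semitones, and F#3 to A#3 is exactly 4 semitones — so this is a major third.

major third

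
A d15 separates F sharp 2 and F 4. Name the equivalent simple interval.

Take out an octave (7 from the number): 15 − 7 = 8.
That makes a diminished fifteenth a compound diminished octave — an octave plus a diminished octave.

diminished 8th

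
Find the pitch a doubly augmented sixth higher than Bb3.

Six letter names up from B: G.
A doubly augmented sixth spans 11 semitones, so from Bb3 the target pitch is G##4.

G##4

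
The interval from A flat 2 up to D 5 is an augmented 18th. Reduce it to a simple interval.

A4

Each octave removed subtracts seven from the number: 18 − 14 = 4.
Quality carries through unchanged, so the simple form is an augmented fourth.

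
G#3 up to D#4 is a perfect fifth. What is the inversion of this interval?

The rule of nine gives the new number: 9 − 5 = 4, so a fifth becomes a fourth.
And perfect stays perfect under inversion, so we get a perfect fourth.

perfect 4th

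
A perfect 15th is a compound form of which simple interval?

Take out an octave (7 from the number): 15 − 7 = 8.
That makes a perfect fifteenth a compound perfect octave — an octave plus a perfect octave.

perfect octave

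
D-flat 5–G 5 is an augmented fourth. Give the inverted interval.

Inverted interval numbers add to nine, so a fourth pairs with a fifth (4 + 5 = 9).
The quality also flips — augmented becomes diminished — giving a diminished fifth.

diminished 5th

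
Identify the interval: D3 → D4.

perfect octave

D to D is the same letter name, plus an octave: an octave.
Counting semitones, D3→D4 is 12, which is the perfect octave.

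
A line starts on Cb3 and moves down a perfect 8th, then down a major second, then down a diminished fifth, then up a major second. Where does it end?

Down a perfect octave from Cb3: Cb2 (12 semitones down).
A major second down from Cb2 is Bbb1.
A diminished fifth down from Bbb1 is Eb1.
A major second up from Eb1 is F1.

F1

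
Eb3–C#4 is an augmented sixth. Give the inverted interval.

diminished third

Interval numbers invert to sum to nine: 6 + 3 = 9, so a sixth inverts to a third.
And augmented becomes diminished under inversion, so we get a diminished third.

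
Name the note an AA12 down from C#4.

Five letters down from C (plus an octave) reaches F.
Moving 21 semitones down from C#4 (the size of a doubly augmented twelfth) reaches Fb2.

Fb2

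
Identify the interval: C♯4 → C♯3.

perfect octave

Descending from C#4 to C#3 is the same interval as ascending C#3 to C#4.
C to C is the same letter name, plus an octave — that makes it an octave of some quality.
C#3 to C#4 is 12 semitones, matching the perfect octave exactly, so the quality is perfect.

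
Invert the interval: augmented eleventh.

First reduce the compound augmented eleventh to its simple form, an augmented fourth.
Interval numbers invert to sum to nine: 4 + 5 = 9, so a fourth inverts to a fifth.
The quality also flips — augmented becomes diminished — giving a diminished fifth.

d5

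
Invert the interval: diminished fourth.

The rule of nine gives the new number: 9 − 4 = 5, so a fourth becomes a fifth.
The quality also flips — diminished becomes augmented — giving an augmented fifth.

A5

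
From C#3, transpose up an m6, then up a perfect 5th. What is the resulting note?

E4

Up a minor sixth from C#3: A3 (8 semitones up).
Up a perfect fifth from A3: E4 (7 semitones up).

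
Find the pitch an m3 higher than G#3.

B3

The third takes the letter from G up to B.
A minor third is 3 semitones; 3 semitones up from G#3 gives B3.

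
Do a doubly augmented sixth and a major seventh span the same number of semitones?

A doubly augmented sixth spans 11 semitones, and a major seventh also spans 11 semitones — they're enharmonic.

Yes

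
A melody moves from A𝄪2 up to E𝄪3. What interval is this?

perfect fifth

A to E spans five letter names (A-B-C-D-E) — that makes it a fifth of some quality.
A##2 to E##3 is 7 semitones, matching the perfect fifth exactly, so the quality is perfect.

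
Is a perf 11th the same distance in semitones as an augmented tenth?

Yes

A perfect eleventh spans 17 semitones, and an augmented tenth also spans 17 semitones — they're enharmonic.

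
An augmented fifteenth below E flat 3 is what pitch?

For a fifteenth the letter name doesn't change: still E, two octaves down.
An augmented fifteenth is 25 semitones; 25 semitones down from Eb3 gives Ebb1.

E double-flat 1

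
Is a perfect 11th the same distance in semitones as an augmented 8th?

A perfect eleventh spans 17 semitones; an augmented octave spans 13 semitones. They differ by 4.

No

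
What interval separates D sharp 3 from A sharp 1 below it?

perfect eleventh

Descending from D#3 to A#1 is the same interval as ascending A#1 to D#3.
A to D spans four letter names (A-B-C-D), plus an octave, so the interval is some kind of eleventh.
A#1 to D#3 is 17 semitones, matching the perfect eleventh exactly, so the quality is perfect.
(Equivalently, a compound perfect fourth: a perfect fourth plus an octave.)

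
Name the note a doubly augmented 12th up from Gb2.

D#4

Five letters up from G (plus an octave) reaches D.
Moving 21 semitones up from Gb2 (the size of a doubly augmented twelfth) reaches D#4.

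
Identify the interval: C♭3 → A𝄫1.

major tenth

Descending from Cb3 to Abb1 is the same interval as ascending Abb1 to Cb3.
A to C spans three letter names (A-B-C), plus an octave: a tenth.
The major tenth spans 16 semitones, and Abb1 to Cb3 is exactly 16 semitones — so this is a major tenth.
(Equivalently, a compound major third: a major third plus an octave.)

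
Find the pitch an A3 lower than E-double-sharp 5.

C-sharp 5

The third takes the letter from E down to C.
An augmented third is 5 semitones; 5 semitones down from E##5 gives C#5.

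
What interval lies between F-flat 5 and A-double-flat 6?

minor tenth

F to A spans three letter names (F-G-A), plus an octave, so the interval is some kind of tenth.
A major tenth would be 16 semitones, but Fb5 to Abb6 is 15 — one semitone narrower, making it a minor tenth.
(Equivalently, a compound minor third: a minor third plus an octave.)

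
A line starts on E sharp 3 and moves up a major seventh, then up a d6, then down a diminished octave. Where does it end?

Up a major seventh from E#3: D##4 (11 semitones up).
Up a diminished sixth from D##4: B4 (7 semitones up).
A diminished octave down from B4 is B#3.

B sharp 3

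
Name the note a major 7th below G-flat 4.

A-double-flat 3

Counting seven letter names down from G lands on A.
Moving 11 semitones down from Gb4 (the size of a major seventh) reaches Abb3.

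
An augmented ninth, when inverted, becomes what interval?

diminished 7th

First reduce the compound augmented ninth to its simple form, an augmented second.
Interval numbers invert to sum to nine: 2 + 7 = 9, so a second inverts to a seventh.
The quality also flips — augmented becomes diminished — giving a diminished seventh.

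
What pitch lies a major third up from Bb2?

The third takes the letter from B up to D.
Moving 4 semitones up from Bb2 (the size of a major third) reaches D3.

D3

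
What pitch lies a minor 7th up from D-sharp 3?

C-sharp 4

The seventh takes the letter from D up to C.
Moving 10 semitones up from D#3 (the size of a minor seventh) reaches C#4.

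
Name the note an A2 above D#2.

The second takes the letter from D up to E.
An augmented second is 3 semitones; 3 semitones up from D#2 gives E##2.

E##2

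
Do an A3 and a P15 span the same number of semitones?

An augmented third is 5 semitones but a perfect fifteenth is 24 semitones — different sizes.

No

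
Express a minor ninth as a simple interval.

minor second

Take out an octave (7 from the number): 9 − 7 = 2.
So a minor ninth is an octave plus a minor second. The quality is unchanged.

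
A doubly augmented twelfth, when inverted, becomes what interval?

First reduce the compound doubly augmented twelfth to its simple form, a doubly augmented fifth.
The rule of nine gives the new number: 9 − 5 = 4, so a fifth becomes a fourth.
The quality also flips — doubly augmented becomes doubly diminished — giving a doubly diminished fourth.

doubly diminished fourth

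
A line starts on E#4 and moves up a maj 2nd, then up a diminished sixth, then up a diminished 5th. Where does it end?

Ab5

Up a major second from E#4: F##4 (2 semitones up).
Up a diminished sixth from F##4: D5 (7 semitones up).
Up a diminished fifth from D5: Ab5 (6 semitones up).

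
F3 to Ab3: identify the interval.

minor third

F to A spans three letter names (F-G-A) — that makes it a third of some quality.
At 3 semitones, F3→Ab3 falls one short of a major third: minor.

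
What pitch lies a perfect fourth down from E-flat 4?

The fourth takes the letter from E down to B.
A perfect fourth is 5 semitones; 5 semitones down from Eb4 gives Bb3.

B-flat 3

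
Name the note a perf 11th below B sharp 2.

F double-sharp 1

Four letters down from B (plus an octave) reaches F.
Moving 17 semitones down from B#2 (the size of a perfect eleventh) reaches F##1.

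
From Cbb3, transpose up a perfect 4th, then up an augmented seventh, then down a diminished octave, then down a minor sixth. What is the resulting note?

A perfect fourth up from Cbb3 is Fbb3.
Fbb3 up an augmented seventh → Eb4 (12 semitones).
Eb4 down a diminished octave → E3 (11 semitones).
Down a minor sixth from E3: G#2 (8 semitones down).

G#2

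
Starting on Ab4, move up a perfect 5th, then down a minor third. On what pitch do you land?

C5

Up a perfect fifth from Ab4: Eb5 (7 semitones up).
Eb5 down a minor third → C5 (3 semitones).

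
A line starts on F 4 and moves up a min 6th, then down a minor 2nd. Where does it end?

Up a minor sixth from F4: Db5 (8 semitones up).
Db5 down a minor second → C5 (1 semitone).

C 5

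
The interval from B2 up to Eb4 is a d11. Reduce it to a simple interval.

diminished 4th

Take out an octave (7 from the number): 11 − 7 = 4.
So a diminished eleventh is an octave plus a diminished fourth. The quality is unchanged.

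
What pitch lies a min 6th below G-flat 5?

B-flat 4

Six letter names down from G: B.
A minor sixth spans 8 semitones, so from Gb5 the target pitch is Bb4.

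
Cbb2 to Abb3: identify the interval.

C to A spans six letter names (C-D-E-F-G-A), plus an octave, so the interval is some kind of thirteenth.
Cbb2 to Abb3 is 21 semitones, matching the major thirteenth exactly, so the quality is major.
(Equivalently, a compound major sixth: a major sixth plus an octave.)

major thirteenth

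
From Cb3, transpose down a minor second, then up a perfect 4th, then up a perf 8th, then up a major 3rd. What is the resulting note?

Cb3 down a minor second → Bb2 (1 semitone).
Up a perfect fourth from Bb2: Eb3 (5 semitones up).
A perfect octave up from Eb3 is Eb4.
Up a major third from Eb4: G4 (4 semitones up).

G4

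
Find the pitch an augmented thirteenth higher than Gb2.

Counting six letter names plus an octave up from G lands on E.
An augmented thirteenth is 22 semitones; 22 semitones up from Gb2 gives E4.

E4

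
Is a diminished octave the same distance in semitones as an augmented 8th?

No

A diminished octave is 11 semitones but an augmented octave is 13 semitones — different sizes.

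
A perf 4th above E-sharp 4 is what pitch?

Counting four letter names up from E lands on A.
A perfect fourth spans 5 semitones, so from E#4 the target pitch is A#4.

A-sharp 4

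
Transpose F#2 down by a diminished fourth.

C##2

Four letter names down from F: C.
A diminished fourth spans 4 semitones, so from F#2 the target pitch is C##2.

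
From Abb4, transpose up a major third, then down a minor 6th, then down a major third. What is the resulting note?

Cb4

Up a major third from Abb4: Cb5 (4 semitones up).
Cb5 down a minor sixth → Eb4 (8 semitones).
A major third down from Eb4 is Cb4.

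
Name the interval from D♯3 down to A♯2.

perfect fourth

Descending from D#3 to A#2 is the same interval as ascending A#2 to D#3.
A to D spans four letter names (A-B-C-D), so the interval is some kind of fourth.
The perfect fourth spans 5 semitones, and A#2 to D#3 is exactly 5 semitones — so this is a perfect fourth.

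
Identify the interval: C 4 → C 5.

perfect 8th

C to C is the same letter name, plus an octave, so the interval is some kind of octave.
C4 to C5 is 12 semitones, matching the perfect octave exactly, so the quality is perfect.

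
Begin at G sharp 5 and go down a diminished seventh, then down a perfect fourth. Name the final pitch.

E double-sharp 4

G#5 down a diminished seventh → A##4 (9 semitones).
Down a perfect fourth from A##4: E##4 (5 semitones down).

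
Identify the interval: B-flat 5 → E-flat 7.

B to E spans four letter names (B-C-D-E), plus an octave, so the interval is some kind of eleventh.
The perfect eleventh spans 17 semitones, and Bb5 to Eb7 is exactly 17 semitones — so this is a perfect eleventh.
(Equivalently, a compound perfect fourth: a perfect fourth plus an octave.)

P11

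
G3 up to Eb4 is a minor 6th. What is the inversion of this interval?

major third

The rule of nine gives the new number: 9 − 6 = 3, so a sixth becomes a third.
The quality also flips — minor becomes major — giving a major third.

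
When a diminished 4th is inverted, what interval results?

A5

Inverted interval numbers add to nine, so a fourth pairs with a fifth (4 + 5 = 9).
Quality inverts too: diminished becomes augmented. That makes the inversion an augmented fifth.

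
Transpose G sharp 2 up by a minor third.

B 2

Three letter names up from G: B.
A minor third is 3 semitones; 3 semitones up from G#2 gives B2.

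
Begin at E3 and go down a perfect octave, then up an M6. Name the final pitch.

Down a perfect octave from E3: E2 (12 semitones down).
E2 up a major sixth → C#3 (9 semitones).

C#3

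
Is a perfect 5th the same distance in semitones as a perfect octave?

7 semitones (perfect fifth) vs 12 semitones (perfect octave): not equal.

No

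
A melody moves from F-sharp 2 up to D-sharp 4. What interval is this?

major thirteenth

F to D spans six letter names (F-G-A-B-C-D), plus an octave: a thirteenth.
The major thirteenth spans 21 semitones, and F#2 to D#4 is exactly 21 semitones — so this is a major thirteenth.
(Equivalently, a compound major sixth: a major sixth plus an octave.)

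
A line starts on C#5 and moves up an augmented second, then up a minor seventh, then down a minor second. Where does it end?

An augmented second up from C#5 is D##5.
A minor seventh up from D##5 is C##6.
Down a minor second from C##6: B##5 (1 semitone down).

B##5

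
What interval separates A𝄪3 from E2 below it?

doubly augmented 11th

Descending from A##3 to E2 is the same interval as ascending E2 to A##3.
E to A spans four letter names (E-F-G-A), plus an octave: an eleventh.
E2 to A##3 spans 19 semitones — two semitones wider than the perfect eleventh (17) — giving a doubly augmented eleventh.
(Equivalently, a compound doubly augmented fourth: a doubly augmented fourth plus an octave.)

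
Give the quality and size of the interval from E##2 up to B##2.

E to B spans five letter names (E-F-G-A-B), so the interval is some kind of fifth.
E##2 to B##2 is 7 semitones, matching the perfect fifth exactly, so the quality is perfect.

P5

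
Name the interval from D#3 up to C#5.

minor 14th

D to C spans seven letter names (D-E-F-G-A-B-C), plus an octave, so the interval is some kind of fourteenth.
D#3 to C#5 is 22 semitones, a half step short of the major fourteenth (23), so this is minor.
(Equivalently, a compound minor seventh: a minor seventh plus an octave.)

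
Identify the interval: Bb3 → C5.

major 9th

B to C spans two letter names (B-C), plus an octave — that makes it a ninth of some quality.
The major ninth spans 14 semitones, and Bb3 to C5 is exactly 14 semitones — so this is a major ninth.
(Equivalently, a compound major second: a major second plus an octave.)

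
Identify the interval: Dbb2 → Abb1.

Descending from Dbb2 to Abb1 is the same interval as ascending Abb1 to Dbb2.
A to D spans four letter names (A-B-C-D): a fourth.
Abb1 to Dbb2 is 5 semitones, matching the perfect fourth exactly, so the quality is perfect.

perfect 4th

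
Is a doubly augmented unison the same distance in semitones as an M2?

Both span 2 semitones: a doubly augmented unison and a major second are the same chromatic distance.

Yes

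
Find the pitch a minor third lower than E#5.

Counting three letter names down from E lands on C.
A minor third is 3 semitones; 3 semitones down from E#5 gives C##5.

C##5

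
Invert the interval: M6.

Interval numbers invert to sum to nine: 6 + 3 = 9, so a sixth inverts to a third.
The quality also flips — major becomes minor — giving a minor third.

minor third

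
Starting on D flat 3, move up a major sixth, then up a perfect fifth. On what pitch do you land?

A major sixth up from Db3 is Bb3.
Up a perfect fifth from Bb3: F4 (7 semitones up).

F 4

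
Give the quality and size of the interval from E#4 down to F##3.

Descending from E#4 to F##3 is the same interval as ascending F##3 to E#4.
F to E spans seven letter names (F-G-A-B-C-D-E), so the interval is some kind of seventh.
A major seventh would be 11 semitones, but F##3 to E#4 is 10 — one semitone narrower, making it a minor seventh.

minor seventh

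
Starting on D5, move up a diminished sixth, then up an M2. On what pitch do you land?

Up a diminished sixth from D5: Bbb5 (7 semitones up).
Up a major second from Bbb5: Cb6 (2 semitones up).

Cb6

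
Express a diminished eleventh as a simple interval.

Subtracting seven from the interval number removes an octave: 11 − 7 = 4.
That makes a diminished eleventh a compound diminished fourth — an octave plus a diminished fourth.

diminished 4th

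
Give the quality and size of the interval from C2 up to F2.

perfect fourth

C to F spans four letter names (C-D-E-F): a fourth.
Counting semitones, C2→F2 is 5, which is the perfect fourth.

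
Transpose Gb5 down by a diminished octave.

An octave keeps the letter name G, an octave down from G.
Moving 11 semitones down from Gb5 (the size of a diminished octave) reaches G4.

G4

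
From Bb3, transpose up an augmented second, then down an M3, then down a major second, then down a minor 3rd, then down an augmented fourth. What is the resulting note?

An augmented second up from Bb3 is C#4.
Down a major third from C#4: A3 (4 semitones down).
Down a major second from A3: G3 (2 semitones down).
A minor third down from G3 is E3.
E3 down an augmented fourth → Bb2 (6 semitones).

Bb2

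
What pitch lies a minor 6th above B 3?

Six letter names up from B: G.
A minor sixth is 8 semitones; 8 semitones up from B3 gives G4.

G 4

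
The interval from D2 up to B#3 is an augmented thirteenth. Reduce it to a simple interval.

A6

Take out an octave (7 from the number): 13 − 7 = 6.
So an augmented thirteenth is an octave plus an augmented sixth. The quality is unchanged.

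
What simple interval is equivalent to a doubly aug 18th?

doubly augmented 4th

Take out 2 octaves (14 from the number): 18 − 14 = 4.
So a doubly augmented eighteenth is 2 octaves plus a doubly augmented fourth. The quality is unchanged.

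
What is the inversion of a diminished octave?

Interval numbers invert to sum to nine: 8 + 1 = 9, so an octave inverts to a unison.
Quality inverts too: diminished becomes augmented. That makes the inversion an augmented unison.

A1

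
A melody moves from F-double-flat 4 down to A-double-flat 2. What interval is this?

Descending from Fbb4 to Abb2 is the same interval as ascending Abb2 to Fbb4.
A to F spans six letter names (A-B-C-D-E-F), plus an octave — that makes it a thirteenth of some quality.
At 20 semitones, Abb2→Fbb4 falls one short of a major thirteenth: minor.
(Equivalently, a compound minor sixth: a minor sixth plus an octave.)

minor thirteenth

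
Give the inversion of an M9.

First reduce the compound major ninth to its simple form, a major second.
The rule of nine gives the new number: 9 − 2 = 7, so a second becomes a seventh.
And major becomes minor under inversion, so we get a minor seventh.

minor seventh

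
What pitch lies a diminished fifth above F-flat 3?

The fifth takes the letter from F up to C.
A diminished fifth spans 6 semitones, so from Fb3 the target pitch is Cbb4.

C-double-flat 4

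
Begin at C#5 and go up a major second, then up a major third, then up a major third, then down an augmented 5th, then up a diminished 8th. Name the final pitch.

D6

A major second up from C#5 is D#5.
D#5 up a major third → F##5 (4 semitones).
Up a major third from F##5: A##5 (4 semitones up).
Down an augmented fifth from A##5: D#5 (8 semitones down).
Up a diminished octave from D#5: D6 (11 semitones up).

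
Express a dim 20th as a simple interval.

Subtracting seven from the interval number removes an octave: 20 − 14 = 6.
Quality carries through unchanged, so the simple form is a diminished sixth.

d6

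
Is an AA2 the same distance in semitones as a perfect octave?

A doubly augmented second spans 4 semitones; a perfect octave spans 12 semitones. They differ by 8.

No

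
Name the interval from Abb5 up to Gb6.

major seventh

A to G spans seven letter names (A-B-C-D-E-F-G), so the interval is some kind of seventh.
Abb5 to Gb6 is 11 semitones, matching the major seventh exactly, so the quality is major.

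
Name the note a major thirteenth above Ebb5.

The thirteenth's letter: E up six letter names plus an octave → C.
Moving 21 semitones up from Ebb5 (the size of a major thirteenth) reaches Cb7.

Cb7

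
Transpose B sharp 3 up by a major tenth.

D double-sharp 5

Counting three letter names plus an octave up from B lands on D.
A major tenth spans 16 semitones, so from B#3 the target pitch is D##5.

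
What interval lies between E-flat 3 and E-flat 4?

perfect octave

E to E is the same letter name, plus an octave, so the interval is some kind of octave.
Counting semitones, Eb3→Eb4 is 12, which is the perfect octave.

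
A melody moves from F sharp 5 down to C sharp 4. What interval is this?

P11

Descending from F#5 to C#4 is the same interval as ascending C#4 to F#5.
C to F spans four letter names (C-D-E-F), plus an octave — that makes it an eleventh of some quality.
C#4 to F#5 is 17 semitones, matching the perfect eleventh exactly, so the quality is perfect.
(Equivalently, a compound perfect fourth: a perfect fourth plus an octave.)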